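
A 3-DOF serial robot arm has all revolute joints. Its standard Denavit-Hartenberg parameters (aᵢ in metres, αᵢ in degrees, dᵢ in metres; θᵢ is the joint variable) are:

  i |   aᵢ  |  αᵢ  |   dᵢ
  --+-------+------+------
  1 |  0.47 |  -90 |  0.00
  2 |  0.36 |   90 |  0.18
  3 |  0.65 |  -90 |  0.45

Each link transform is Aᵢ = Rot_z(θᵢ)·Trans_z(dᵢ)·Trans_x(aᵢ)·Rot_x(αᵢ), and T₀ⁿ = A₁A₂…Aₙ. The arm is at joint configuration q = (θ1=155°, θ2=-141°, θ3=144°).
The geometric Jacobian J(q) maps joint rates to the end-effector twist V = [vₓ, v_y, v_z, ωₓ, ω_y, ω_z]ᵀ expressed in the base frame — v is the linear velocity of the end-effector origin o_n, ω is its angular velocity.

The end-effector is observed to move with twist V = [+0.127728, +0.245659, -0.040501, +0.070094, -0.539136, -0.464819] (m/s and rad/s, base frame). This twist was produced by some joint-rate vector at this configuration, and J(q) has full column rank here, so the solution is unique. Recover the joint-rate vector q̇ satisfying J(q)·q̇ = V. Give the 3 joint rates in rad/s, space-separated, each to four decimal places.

o_n = [-0.5237, -0.3760, -0.4541]
J₁: ẑ×o_n = [0.3760, -0.5237, 0.0000], ω = ẑ
J2: z=[-0.4226, -0.9063, 0.0000] o=[-0.4260, 0.1986, 0.0000] → [0.4116, -0.1919, 0.1543, -0.4226, -0.9063, 0.0000]
J3: z=[0.5704, -0.2660, -0.7771] o=[-0.2485, -0.0827, 0.2266] → [-0.0469, 0.6021, -0.2404, 0.5704, -0.2660, -0.7771]
q̇ = J⁺·V = [-0.1050, 0.4590, 0.4630]

-0.1050 0.4590 0.4630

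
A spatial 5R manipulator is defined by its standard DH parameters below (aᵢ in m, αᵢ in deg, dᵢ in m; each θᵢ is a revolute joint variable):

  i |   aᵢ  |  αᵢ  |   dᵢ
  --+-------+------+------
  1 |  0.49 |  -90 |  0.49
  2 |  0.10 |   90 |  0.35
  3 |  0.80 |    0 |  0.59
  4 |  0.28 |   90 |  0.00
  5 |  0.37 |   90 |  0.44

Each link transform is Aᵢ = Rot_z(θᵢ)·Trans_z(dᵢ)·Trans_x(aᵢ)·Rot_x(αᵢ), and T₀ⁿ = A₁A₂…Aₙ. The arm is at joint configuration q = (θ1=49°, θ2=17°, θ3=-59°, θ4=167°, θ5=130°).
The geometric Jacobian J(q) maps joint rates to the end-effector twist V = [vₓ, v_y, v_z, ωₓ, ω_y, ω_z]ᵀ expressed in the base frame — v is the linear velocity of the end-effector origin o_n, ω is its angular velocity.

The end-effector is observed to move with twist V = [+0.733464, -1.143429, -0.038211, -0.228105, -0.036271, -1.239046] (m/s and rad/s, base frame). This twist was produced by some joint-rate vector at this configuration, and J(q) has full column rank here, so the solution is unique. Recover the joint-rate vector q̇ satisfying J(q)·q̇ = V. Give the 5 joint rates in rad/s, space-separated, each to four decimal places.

-0.3510 0.1190 -0.8330 -0.0680 0.0950

o_n = [1.1851, 1.1200, 1.0570]
J₁: ẑ×o_n = [-1.1200, 1.1851, 0.0000], ω = ẑ
J2: z=[-0.7547, 0.6561, 0.0000] o=[0.3215, 0.3698, 0.4900] → [0.3720, 0.4279, -1.1327, -0.7547, 0.6561, 0.0000]
J3: z=[0.1918, 0.2207, 0.9563] o=[0.1201, 0.6716, 0.4608] → [-0.2972, 0.9041, -0.1490, 0.1918, 0.2207, 0.9563]
J4: z=[0.1918, 0.2207, 0.9563] o=[1.0093, 0.6493, 0.9045] → [-0.4165, 0.1389, 0.0515, 0.1918, 0.2207, 0.9563]
J5: z=[0.3635, 0.8891, -0.2781] o=[0.7540, 0.7615, 0.9298] → [0.2128, -0.1661, -0.2530, 0.3635, 0.8891, -0.2781]
q̇ = J⁺·V = [-0.3510, 0.1190, -0.8330, -0.0680, 0.0950]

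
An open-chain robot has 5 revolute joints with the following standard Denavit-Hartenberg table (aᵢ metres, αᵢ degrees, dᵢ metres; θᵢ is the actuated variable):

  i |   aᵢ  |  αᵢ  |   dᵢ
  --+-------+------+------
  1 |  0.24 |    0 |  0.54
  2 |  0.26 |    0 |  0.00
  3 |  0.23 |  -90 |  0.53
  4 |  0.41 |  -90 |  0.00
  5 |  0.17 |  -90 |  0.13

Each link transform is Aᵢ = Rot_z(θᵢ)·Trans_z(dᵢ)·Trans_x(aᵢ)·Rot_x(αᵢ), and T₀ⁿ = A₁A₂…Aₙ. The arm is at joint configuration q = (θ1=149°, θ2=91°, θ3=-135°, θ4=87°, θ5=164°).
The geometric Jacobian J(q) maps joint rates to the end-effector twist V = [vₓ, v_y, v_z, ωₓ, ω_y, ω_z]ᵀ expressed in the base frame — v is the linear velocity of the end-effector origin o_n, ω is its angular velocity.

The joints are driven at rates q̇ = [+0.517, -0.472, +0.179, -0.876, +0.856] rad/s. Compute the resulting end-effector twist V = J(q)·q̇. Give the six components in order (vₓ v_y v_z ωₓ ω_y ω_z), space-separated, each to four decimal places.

o_n = [-0.3197, 0.0198, 0.8169]
J₁: ẑ×o_n = [-0.0198, -0.3197, 0.0000], ω = ẑ
J2: z=[0.0000, 0.0000, 1.0000] o=[-0.2057, 0.1236, 0.5400] → [0.1038, -0.1140, 0.0000, 0.0000, 0.0000, 1.0000]
J3: z=[0.0000, 0.0000, 1.0000] o=[-0.3357, -0.1016, 0.5400] → [-0.1214, 0.0160, 0.0000, 0.0000, 0.0000, 1.0000]
J4: z=[-0.9659, -0.2588, 0.0000] o=[-0.3952, 0.1206, 1.0700] → [0.0655, -0.2444, 0.1169, -0.9659, -0.2588, 0.0000]
J5: z=[0.2585, -0.9646, -0.0523] o=[-0.4008, 0.1413, 0.6606] → [-0.1572, -0.0447, 0.0468, 0.2585, -0.9646, -0.0523]
V = J·q̇ = [-0.2729, 0.0673, -0.0624, 1.0674, -0.5990, 0.1792]

-0.2729 0.0673 -0.0624 1.0674 -0.5990 0.1792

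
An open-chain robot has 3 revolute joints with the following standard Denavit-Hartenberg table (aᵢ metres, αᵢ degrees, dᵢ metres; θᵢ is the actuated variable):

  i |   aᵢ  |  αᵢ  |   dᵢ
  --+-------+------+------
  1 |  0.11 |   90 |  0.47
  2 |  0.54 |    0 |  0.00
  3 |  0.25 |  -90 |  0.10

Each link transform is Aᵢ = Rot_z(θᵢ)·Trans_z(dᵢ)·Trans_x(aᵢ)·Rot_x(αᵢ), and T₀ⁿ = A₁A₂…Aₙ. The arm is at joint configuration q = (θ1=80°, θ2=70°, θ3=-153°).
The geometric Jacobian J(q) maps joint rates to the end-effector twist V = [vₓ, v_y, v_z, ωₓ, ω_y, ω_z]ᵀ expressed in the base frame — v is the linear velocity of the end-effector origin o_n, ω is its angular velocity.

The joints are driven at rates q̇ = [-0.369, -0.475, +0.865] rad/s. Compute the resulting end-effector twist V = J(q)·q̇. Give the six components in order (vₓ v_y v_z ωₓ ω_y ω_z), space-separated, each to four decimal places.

o_n = [0.1549, 0.3029, 0.7293]
J₁: ẑ×o_n = [-0.3029, 0.1549, 0.0000], ω = ẑ
J2: z=[0.9848, -0.1736, 0.0000] o=[0.0191, 0.1083, 0.4700] → [-0.0450, -0.2554, 0.2152, 0.9848, -0.1736, 0.0000]
J3: z=[0.9848, -0.1736, 0.0000] o=[0.0512, 0.2902, 0.9774] → [0.0431, 0.2444, 0.0305, 0.9848, -0.1736, 0.0000]
V = J·q̇ = [0.1704, 0.2755, -0.0758, 0.3841, -0.0677, -0.3690]

0.1704 0.2755 -0.0758 0.3841 -0.0677 -0.3690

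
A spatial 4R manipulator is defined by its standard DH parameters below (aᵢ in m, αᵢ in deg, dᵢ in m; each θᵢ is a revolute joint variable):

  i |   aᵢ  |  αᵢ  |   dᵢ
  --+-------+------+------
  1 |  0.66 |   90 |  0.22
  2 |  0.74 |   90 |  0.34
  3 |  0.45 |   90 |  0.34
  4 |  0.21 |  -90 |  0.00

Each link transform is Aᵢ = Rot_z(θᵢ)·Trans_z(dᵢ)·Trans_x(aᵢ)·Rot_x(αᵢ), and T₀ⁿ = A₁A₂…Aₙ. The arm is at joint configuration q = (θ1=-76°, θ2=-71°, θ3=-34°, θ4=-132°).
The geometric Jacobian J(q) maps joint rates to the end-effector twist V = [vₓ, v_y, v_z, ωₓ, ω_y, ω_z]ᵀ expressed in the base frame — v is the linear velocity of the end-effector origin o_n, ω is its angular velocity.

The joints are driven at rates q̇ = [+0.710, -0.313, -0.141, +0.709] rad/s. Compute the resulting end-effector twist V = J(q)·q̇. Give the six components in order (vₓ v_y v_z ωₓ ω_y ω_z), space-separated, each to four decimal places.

0.6344 0.2396 -0.0783 0.8751 0.2138 1.1308

o_n = [0.0341, -0.8268, -0.7822]
J₁: ẑ×o_n = [0.8268, 0.0341, -0.0000], ω = ẑ
J2: z=[-0.9703, -0.2419, 0.0000] o=[0.1597, -0.6404, 0.2200] → [0.2424, -0.9724, 0.1505, -0.9703, -0.2419, 0.0000]
J3: z=[-0.2287, 0.9174, -0.3256] o=[-0.1119, -0.9564, -0.4797] → [-0.2353, -0.1167, -0.1636, -0.2287, 0.9174, -0.3256]
J4: z=[0.7604, 0.3772, 0.5287] o=[0.0838, -0.7015, -0.9431] → [0.1270, -0.1487, -0.0766, 0.7604, 0.3772, 0.5287]
V = J·q̇ = [0.6344, 0.2396, -0.0783, 0.8751, 0.2138, 1.1308]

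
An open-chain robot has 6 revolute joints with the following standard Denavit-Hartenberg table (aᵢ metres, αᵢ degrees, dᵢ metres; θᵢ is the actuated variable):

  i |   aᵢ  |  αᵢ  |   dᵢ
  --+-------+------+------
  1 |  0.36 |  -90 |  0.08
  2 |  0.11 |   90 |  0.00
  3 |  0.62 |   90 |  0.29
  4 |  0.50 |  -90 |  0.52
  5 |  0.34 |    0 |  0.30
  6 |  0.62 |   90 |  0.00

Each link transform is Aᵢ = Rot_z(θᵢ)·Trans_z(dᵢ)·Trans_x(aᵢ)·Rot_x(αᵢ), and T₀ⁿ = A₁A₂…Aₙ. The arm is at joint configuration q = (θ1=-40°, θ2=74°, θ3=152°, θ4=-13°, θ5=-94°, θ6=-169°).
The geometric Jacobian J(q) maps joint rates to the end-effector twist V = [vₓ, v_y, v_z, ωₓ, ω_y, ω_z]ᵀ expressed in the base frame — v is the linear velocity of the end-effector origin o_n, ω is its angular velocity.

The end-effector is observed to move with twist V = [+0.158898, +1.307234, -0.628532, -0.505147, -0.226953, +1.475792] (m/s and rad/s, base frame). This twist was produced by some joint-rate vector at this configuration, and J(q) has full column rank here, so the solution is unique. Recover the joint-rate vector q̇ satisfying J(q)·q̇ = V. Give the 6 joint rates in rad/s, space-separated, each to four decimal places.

o_n = [0.9483, 0.1459, 0.9148]
J₁: ẑ×o_n = [-0.1459, 0.9483, 0.0000], ω = ẑ
J2: z=[0.6428, 0.7660, 0.0000] o=[0.2758, -0.2314, 0.0800] → [0.6395, -0.5366, -0.2726, 0.6428, 0.7660, 0.0000]
J3: z=[0.7364, -0.6179, 0.2756] o=[0.2990, -0.2509, -0.0257] → [-0.6905, -0.5136, 0.6934, 0.7364, -0.6179, 0.2756]
J4: z=[0.6667, 0.5932, -0.4513] o=[0.5841, -0.1101, 0.5804] → [0.3139, -0.3873, -0.0454, 0.6667, 0.5932, -0.4513]
J5: z=[0.7434, -0.4860, 0.4595] o=[0.9041, 0.5193, 0.7282] → [0.0809, -0.1184, -0.2561, 0.7434, -0.4860, 0.4595]
J6: z=[0.7434, -0.4860, 0.4595] o=[1.3545, 0.5595, 0.6949] → [0.0832, -0.3502, -0.5049, 0.7434, -0.4860, 0.4595]
q̇ = J⁺·V = [0.9980, 0.2650, -0.5580, -0.9210, 0.1050, 0.3650]

0.9980 0.2650 -0.5580 -0.9210 0.1050 0.3650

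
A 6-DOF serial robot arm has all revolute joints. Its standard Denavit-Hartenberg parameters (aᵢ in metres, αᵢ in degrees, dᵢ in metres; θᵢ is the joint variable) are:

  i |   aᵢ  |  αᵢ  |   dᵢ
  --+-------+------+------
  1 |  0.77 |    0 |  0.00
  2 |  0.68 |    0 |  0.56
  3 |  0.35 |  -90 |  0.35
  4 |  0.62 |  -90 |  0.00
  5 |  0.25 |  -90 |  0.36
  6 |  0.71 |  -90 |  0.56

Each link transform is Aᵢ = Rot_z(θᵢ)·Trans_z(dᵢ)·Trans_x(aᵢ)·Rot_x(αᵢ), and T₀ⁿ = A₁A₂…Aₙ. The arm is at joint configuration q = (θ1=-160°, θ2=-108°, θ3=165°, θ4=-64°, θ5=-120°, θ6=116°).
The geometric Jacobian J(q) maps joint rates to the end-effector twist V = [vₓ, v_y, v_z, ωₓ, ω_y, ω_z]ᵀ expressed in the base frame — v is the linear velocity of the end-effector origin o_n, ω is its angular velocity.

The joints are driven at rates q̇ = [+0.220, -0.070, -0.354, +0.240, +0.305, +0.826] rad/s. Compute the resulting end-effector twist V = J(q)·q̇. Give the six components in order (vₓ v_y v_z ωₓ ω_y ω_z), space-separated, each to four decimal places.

-0.9177 -0.6768 0.1269 0.5041 -0.7195 0.3052

o_n = [-0.6606, -0.2173, 2.0526]
J₁: ẑ×o_n = [0.2173, -0.6606, 0.0000], ω = ẑ
J2: z=[0.0000, 0.0000, 1.0000] o=[-0.7236, -0.2634, 0.0000] → [-0.0460, 0.0629, 0.0000, 0.0000, 0.0000, 1.0000]
J3: z=[0.0000, 0.0000, 1.0000] o=[-0.7473, 0.4162, 0.5600] → [0.6336, 0.0867, -0.0000, 0.0000, 0.0000, 1.0000]
J4: z=[0.9744, -0.2250, 0.0000] o=[-0.8260, 0.0752, 0.9100] → [-0.2570, -1.1133, -0.2478, 0.9744, -0.2250, 0.0000]
J5: z=[-0.2022, -0.8758, -0.4384] o=[-0.8872, -0.1896, 1.4673] → [-0.5248, 0.0190, 0.2040, -0.2022, -0.8758, -0.4384]
J6: z=[0.4018, -0.4824, 0.7784] o=[-0.7367, -0.5002, 1.1971] → [-0.6329, -0.2845, 0.1503, 0.4018, -0.4824, 0.7784]
V = J·q̇ = [-0.9177, -0.6768, 0.1269, 0.5041, -0.7195, 0.3052]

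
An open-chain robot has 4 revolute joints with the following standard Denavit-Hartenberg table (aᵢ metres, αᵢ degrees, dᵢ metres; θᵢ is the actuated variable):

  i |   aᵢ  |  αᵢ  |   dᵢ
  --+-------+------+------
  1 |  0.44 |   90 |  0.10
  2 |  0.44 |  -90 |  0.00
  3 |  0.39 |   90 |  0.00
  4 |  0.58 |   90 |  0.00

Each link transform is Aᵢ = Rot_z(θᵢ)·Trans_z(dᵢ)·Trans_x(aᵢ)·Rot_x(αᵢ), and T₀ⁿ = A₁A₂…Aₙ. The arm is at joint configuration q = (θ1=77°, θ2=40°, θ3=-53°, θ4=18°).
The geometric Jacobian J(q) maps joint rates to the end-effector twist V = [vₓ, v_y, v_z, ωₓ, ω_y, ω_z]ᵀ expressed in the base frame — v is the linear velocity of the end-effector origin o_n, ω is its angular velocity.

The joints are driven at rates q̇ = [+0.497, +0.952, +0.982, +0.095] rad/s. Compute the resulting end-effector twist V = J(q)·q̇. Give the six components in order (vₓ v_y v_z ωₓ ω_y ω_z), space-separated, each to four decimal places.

o_n = [0.9793, 0.8987, 0.8844]
J₁: ẑ×o_n = [-0.8987, 0.9793, 0.0000], ω = ẑ
J2: z=[0.9744, -0.2250, 0.0000] o=[0.0990, 0.4287, 0.1000] → [-0.1764, -0.7643, 0.6560, 0.9744, -0.2250, 0.0000]
J3: z=[-0.1446, -0.6263, 0.7660] o=[0.1748, 0.7571, 0.3828] → [-0.4226, 0.6888, 0.4834, -0.1446, -0.6263, 0.7660]
J4: z=[0.4488, -0.7315, -0.5134] o=[0.5187, 0.8623, 0.5337] → [-0.2378, -0.3938, 0.3532, 0.4488, -0.7315, -0.5134]
V = J·q̇ = [-1.0522, 0.3981, 1.1327, 0.8282, -0.8987, 1.2005]

-1.0522 0.3981 1.1327 0.8282 -0.8987 1.2005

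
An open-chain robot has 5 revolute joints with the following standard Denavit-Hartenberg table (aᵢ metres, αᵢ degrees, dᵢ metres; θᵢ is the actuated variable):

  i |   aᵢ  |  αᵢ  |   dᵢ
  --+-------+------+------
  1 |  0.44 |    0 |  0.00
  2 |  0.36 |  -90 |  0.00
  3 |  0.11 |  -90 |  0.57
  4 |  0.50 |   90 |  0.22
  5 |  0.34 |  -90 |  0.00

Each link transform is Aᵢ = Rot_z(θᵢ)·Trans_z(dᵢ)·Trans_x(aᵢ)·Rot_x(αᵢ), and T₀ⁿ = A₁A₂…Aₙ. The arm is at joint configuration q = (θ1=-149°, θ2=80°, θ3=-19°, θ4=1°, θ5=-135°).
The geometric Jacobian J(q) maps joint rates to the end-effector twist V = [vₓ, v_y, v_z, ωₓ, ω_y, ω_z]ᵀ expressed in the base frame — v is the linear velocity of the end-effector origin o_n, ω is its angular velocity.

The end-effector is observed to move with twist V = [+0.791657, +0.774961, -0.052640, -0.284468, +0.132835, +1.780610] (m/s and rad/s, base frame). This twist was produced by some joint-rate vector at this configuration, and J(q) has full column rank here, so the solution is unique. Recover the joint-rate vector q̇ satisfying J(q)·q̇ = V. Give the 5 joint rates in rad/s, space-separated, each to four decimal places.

o_n = [0.4026, -0.6801, 0.1396]
J₁: ẑ×o_n = [0.6801, 0.4026, -0.0000], ω = ẑ
J2: z=[0.0000, 0.0000, 1.0000] o=[-0.3772, -0.2266, 0.0000] → [0.4534, 0.7798, -0.0000, 0.0000, 0.0000, 1.0000]
J3: z=[0.9336, 0.3584, 0.0000] o=[-0.2481, -0.5627, 0.0000] → [0.0500, -0.1303, -0.3428, 0.9336, 0.3584, 0.0000]
J4: z=[0.1167, -0.3039, -0.9455] o=[0.3213, -0.4555, 0.0358] → [-0.2438, -0.0890, -0.0015, 0.1167, -0.3039, -0.9455]
J5: z=[0.9394, 0.3429, 0.0057] o=[0.5082, -0.9668, -0.0094] → [0.0495, -0.1406, 0.3056, 0.9394, 0.3429, 0.0057]
q̇ = J⁺·V = [0.5340, 0.6010, -0.0200, -0.6840, -0.1980]

0.5340 0.6010 -0.0200 -0.6840 -0.1980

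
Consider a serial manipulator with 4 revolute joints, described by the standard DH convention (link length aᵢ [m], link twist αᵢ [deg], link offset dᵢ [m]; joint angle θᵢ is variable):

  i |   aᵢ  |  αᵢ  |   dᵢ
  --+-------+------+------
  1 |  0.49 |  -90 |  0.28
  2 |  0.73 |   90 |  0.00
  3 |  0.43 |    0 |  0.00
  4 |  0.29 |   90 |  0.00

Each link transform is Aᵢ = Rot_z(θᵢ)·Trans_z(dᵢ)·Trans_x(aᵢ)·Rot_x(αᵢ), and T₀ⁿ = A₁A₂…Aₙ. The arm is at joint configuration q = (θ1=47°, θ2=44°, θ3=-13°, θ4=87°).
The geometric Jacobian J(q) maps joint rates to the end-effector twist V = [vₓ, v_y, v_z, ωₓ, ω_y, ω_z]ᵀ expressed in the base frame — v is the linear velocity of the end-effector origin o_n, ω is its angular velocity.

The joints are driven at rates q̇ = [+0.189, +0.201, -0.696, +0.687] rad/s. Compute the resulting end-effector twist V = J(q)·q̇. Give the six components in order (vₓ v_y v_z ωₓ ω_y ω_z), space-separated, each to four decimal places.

o_n = [0.8039, 1.1290, -0.5737]
J₁: ẑ×o_n = [-1.1290, 0.8039, 0.0000], ω = ẑ
J2: z=[-0.7314, 0.6820, 0.0000] o=[0.3342, 0.3584, 0.2800] → [-0.5822, -0.6243, -0.8840, -0.7314, 0.6820, 0.0000]
J3: z=[0.4738, 0.5080, 0.7193] o=[0.6923, 0.7424, -0.2271] → [-0.4542, 0.2445, 0.1265, 0.4738, 0.5080, 0.7193]
J4: z=[0.4738, 0.5080, 0.7193] o=[0.9686, 0.8969, -0.5181] → [-0.1952, -0.0921, 0.1936, 0.4738, 0.5080, 0.7193]
V = J·q̇ = [-0.1484, -0.2070, -0.1327, -0.1513, 0.1325, 0.1825]

-0.1484 -0.2070 -0.1327 -0.1513 0.1325 0.1825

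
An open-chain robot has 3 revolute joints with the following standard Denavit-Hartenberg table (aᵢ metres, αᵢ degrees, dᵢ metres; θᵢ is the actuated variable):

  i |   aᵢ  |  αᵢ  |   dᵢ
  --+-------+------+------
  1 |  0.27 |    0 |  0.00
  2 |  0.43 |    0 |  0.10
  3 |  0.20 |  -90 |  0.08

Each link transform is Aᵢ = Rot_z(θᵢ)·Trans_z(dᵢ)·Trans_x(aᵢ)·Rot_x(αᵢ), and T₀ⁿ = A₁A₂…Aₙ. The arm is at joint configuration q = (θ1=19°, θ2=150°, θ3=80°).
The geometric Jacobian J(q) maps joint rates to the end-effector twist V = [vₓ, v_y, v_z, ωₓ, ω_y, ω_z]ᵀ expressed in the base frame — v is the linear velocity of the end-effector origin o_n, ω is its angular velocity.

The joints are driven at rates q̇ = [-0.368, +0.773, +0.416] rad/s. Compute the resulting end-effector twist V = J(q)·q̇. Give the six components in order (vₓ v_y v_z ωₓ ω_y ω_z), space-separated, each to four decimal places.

0.1524 -0.3237 0.0000 0.0000 0.0000 0.8210

o_n = [-0.2385, -0.0168, 0.1800]
J₁: ẑ×o_n = [0.0168, -0.2385, 0.0000], ω = ẑ
J2: z=[0.0000, 0.0000, 1.0000] o=[0.2553, 0.0879, 0.0000] → [0.1047, -0.4938, 0.0000, 0.0000, 0.0000, 1.0000]
J3: z=[0.0000, 0.0000, 1.0000] o=[-0.1668, 0.1700, 0.1000] → [0.1867, -0.0717, 0.0000, 0.0000, 0.0000, 1.0000]
V = J·q̇ = [0.1524, -0.3237, 0.0000, 0.0000, 0.0000, 0.8210]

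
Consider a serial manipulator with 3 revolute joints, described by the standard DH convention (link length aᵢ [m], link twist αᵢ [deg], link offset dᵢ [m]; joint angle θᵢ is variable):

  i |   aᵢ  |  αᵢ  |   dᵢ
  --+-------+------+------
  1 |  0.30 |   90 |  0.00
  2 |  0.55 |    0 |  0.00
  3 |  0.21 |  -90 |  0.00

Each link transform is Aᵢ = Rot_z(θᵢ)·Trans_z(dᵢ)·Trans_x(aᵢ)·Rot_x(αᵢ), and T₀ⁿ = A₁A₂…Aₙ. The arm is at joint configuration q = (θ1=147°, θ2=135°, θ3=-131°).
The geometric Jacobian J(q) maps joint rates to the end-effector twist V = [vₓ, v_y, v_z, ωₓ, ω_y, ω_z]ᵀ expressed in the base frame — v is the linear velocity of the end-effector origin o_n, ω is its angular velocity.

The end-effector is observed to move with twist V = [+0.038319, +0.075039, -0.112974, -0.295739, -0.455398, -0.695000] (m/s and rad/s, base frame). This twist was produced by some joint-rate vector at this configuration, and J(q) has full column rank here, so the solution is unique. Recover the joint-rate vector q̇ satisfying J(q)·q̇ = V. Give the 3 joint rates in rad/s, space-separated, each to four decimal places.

-0.6950 -0.0020 -0.5410

o_n = [-0.1011, 0.0657, 0.4036]
J₁: ẑ×o_n = [-0.0657, -0.1011, 0.0000], ω = ẑ
J2: z=[0.5446, 0.8387, 0.0000] o=[-0.2516, 0.1634, 0.0000] → [0.3385, -0.2198, -0.1794, 0.5446, 0.8387, 0.0000]
J3: z=[0.5446, 0.8387, 0.0000] o=[0.0746, -0.0484, 0.3889] → [0.0123, -0.0080, 0.2095, 0.5446, 0.8387, 0.0000]
q̇ = J⁺·V = [-0.6950, -0.0020, -0.5410]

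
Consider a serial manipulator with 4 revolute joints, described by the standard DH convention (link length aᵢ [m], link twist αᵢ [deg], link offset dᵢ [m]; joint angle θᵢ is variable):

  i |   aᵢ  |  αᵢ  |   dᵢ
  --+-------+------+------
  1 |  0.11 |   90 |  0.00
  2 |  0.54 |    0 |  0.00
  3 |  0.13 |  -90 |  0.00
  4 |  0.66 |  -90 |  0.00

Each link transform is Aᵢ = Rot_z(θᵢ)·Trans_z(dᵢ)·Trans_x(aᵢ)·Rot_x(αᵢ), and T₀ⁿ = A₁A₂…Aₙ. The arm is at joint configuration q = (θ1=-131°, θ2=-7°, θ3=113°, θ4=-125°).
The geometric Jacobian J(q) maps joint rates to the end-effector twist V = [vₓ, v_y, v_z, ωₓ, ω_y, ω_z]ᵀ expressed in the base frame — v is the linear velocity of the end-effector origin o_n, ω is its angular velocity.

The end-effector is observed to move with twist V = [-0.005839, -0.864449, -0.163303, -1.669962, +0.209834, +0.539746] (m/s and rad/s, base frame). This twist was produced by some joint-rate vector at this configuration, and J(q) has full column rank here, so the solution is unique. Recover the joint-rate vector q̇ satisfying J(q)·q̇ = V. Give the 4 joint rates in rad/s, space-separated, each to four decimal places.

0.2710 0.4620 0.9360 -0.9750

o_n = [-0.8768, -0.1845, -0.3047]
J₁: ẑ×o_n = [0.1845, -0.8768, 0.0000], ω = ẑ
J2: z=[-0.7547, 0.6561, 0.0000] o=[-0.0722, -0.0830, 0.0000] → [-0.1999, -0.2300, 0.6045, -0.7547, 0.6561, 0.0000]
J3: z=[-0.7547, 0.6561, 0.0000] o=[-0.4238, -0.4875, -0.0658] → [-0.1568, -0.1803, 0.0685, -0.7547, 0.6561, 0.0000]
J4: z=[0.6306, 0.7255, -0.2756] o=[-0.4003, -0.4605, 0.0592] → [-0.1879, 0.3608, 0.5197, 0.6306, 0.7255, -0.2756]
q̇ = J⁺·V = [0.2710, 0.4620, 0.9360, -0.9750]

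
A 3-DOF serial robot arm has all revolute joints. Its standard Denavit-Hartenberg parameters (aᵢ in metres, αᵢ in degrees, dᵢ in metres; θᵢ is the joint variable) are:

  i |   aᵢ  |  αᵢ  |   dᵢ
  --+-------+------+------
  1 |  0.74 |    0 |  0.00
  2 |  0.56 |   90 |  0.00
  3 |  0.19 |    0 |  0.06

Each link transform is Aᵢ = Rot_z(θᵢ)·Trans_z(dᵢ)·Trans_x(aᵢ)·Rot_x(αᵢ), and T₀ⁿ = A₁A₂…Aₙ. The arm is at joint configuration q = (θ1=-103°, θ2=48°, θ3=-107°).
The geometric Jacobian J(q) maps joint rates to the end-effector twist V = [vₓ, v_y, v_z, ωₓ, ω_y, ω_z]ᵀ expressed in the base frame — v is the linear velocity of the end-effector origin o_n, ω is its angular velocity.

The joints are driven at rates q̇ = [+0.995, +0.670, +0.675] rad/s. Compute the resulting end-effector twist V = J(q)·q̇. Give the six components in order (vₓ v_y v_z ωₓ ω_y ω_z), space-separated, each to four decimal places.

o_n = [0.0737, -1.1687, -0.1817]
J₁: ẑ×o_n = [1.1687, 0.0737, -0.0000], ω = ẑ
J2: z=[0.0000, 0.0000, 1.0000] o=[-0.1665, -0.7210, 0.0000] → [0.4476, 0.2402, -0.0000, 0.0000, 0.0000, 1.0000]
J3: z=[-0.8192, -0.5736, 0.0000] o=[0.1547, -1.1798, 0.0000] → [0.1042, -0.1488, -0.0556, -0.8192, -0.5736, 0.0000]
V = J·q̇ = [1.5331, 0.1338, -0.0375, -0.5529, -0.3872, 1.6650]

1.5331 0.1338 -0.0375 -0.5529 -0.3872 1.6650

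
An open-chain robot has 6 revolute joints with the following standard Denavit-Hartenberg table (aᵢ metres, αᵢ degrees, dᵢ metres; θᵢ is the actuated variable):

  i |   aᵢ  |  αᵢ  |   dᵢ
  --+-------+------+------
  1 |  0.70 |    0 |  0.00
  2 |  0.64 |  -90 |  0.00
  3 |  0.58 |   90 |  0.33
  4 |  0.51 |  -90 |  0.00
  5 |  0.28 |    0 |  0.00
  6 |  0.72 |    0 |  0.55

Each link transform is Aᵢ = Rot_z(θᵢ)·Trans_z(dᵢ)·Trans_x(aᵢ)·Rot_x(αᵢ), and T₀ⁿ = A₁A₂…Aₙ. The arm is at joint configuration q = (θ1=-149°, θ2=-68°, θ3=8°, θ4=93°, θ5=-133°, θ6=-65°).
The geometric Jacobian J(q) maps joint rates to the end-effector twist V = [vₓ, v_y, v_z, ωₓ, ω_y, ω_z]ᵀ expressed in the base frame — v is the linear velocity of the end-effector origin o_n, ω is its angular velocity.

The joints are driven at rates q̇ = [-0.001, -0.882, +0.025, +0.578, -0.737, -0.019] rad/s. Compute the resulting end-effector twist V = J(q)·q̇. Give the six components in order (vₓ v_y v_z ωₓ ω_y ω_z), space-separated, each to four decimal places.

0.4781 0.7616 -0.6848 -0.7002 0.4468 -0.4157

o_n = [-1.1101, 0.1040, -0.0245]
J₁: ẑ×o_n = [-0.1040, -1.1101, 0.0000], ω = ẑ
J2: z=[0.0000, 0.0000, 1.0000] o=[-0.6000, -0.3605, 0.0000] → [-0.4645, -0.5101, 0.0000, 0.0000, 0.0000, 1.0000]
J3: z=[-0.6018, -0.7986, 0.0000] o=[-1.1111, 0.0246, 0.0000] → [0.0196, -0.0147, -0.0469, -0.6018, -0.7986, 0.0000]
J4: z=[-0.1111, 0.0838, 0.9903] o=[-1.7684, 0.1067, -0.0807] → [0.0074, 0.6582, -0.0548, -0.1111, 0.0838, 0.9903]
J5: z=[0.8213, -0.5533, 0.1390] o=[-2.0538, -0.3159, -0.0770] → [-0.0874, 0.0880, 0.8671, 0.8213, -0.5533, 0.1390]
J6: z=[0.8213, -0.5533, 0.1390] o=[-1.9697, -0.1405, 0.1244] → [0.0484, 0.2417, 0.6765, 0.8213, -0.5533, 0.1390]
V = J·q̇ = [0.4781, 0.7616, -0.6848, -0.7002, 0.4468, -0.4157]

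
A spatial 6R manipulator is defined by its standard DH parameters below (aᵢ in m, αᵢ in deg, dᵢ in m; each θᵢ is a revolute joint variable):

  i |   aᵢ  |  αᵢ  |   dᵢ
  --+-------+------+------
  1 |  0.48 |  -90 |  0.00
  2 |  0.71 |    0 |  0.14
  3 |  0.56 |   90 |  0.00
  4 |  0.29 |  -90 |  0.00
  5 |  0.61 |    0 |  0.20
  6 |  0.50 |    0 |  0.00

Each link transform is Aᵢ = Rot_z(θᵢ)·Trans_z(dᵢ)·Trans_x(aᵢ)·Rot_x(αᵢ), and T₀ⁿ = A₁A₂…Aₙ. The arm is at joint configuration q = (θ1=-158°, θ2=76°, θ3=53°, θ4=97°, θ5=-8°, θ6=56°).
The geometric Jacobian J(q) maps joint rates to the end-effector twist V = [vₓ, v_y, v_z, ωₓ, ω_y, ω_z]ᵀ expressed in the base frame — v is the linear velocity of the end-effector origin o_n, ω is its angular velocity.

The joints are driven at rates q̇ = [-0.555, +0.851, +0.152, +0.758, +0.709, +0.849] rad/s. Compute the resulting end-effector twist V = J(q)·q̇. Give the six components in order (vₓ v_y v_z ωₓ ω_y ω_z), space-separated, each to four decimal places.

o_n = [0.2260, -1.3487, -0.6731]
J₁: ẑ×o_n = [1.3487, 0.2260, -0.0000], ω = ẑ
J2: z=[0.3746, -0.9272, 0.0000] o=[-0.4450, -0.1798, 0.0000] → [0.6241, 0.2521, 0.1843, 0.3746, -0.9272, 0.0000]
J3: z=[0.3746, -0.9272, 0.0000] o=[-0.5519, -0.3740, -0.6889] → [-0.0147, -0.0059, 0.3561, 0.3746, -0.9272, 0.0000]
J4: z=[-0.7206, -0.2911, -0.6293] o=[-0.2251, -0.2419, -1.1241] → [-0.8278, 0.0411, 0.9288, -0.7206, -0.2911, -0.6293]
J5: z=[-0.6248, -0.1210, 0.7714] o=[-0.1379, -0.5172, -1.0966] → [0.5901, 0.5453, 0.5635, -0.6248, -0.1210, 0.7714]
J6: z=[-0.6248, -0.1210, 0.7714] o=[-0.1424, -1.1393, -0.9386] → [0.1293, 0.4500, 0.1754, -0.6248, -0.1210, 0.7714]
V = J·q̇ = [-0.3189, 0.8881, 1.4634, -1.1439, -1.3391, 0.1697]

-0.3189 0.8881 1.4634 -1.1439 -1.3391 0.1697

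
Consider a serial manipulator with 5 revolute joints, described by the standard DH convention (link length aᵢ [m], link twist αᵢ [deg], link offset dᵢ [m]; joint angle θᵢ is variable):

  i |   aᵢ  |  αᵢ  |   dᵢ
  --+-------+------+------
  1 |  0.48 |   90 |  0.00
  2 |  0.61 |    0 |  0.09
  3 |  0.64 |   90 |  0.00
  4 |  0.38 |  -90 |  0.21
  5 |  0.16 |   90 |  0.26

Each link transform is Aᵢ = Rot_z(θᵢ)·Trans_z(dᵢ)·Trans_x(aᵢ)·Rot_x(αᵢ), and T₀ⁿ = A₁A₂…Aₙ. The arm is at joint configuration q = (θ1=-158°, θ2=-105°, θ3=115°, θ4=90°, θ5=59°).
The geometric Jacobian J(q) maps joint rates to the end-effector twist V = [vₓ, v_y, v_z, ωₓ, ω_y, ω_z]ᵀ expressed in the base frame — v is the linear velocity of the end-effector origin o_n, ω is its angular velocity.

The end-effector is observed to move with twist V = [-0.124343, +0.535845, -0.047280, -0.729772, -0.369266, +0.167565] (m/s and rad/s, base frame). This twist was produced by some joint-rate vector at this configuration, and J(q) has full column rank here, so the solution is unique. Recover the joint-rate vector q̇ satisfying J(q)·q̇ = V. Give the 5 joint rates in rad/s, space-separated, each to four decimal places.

-0.4280 -0.1090 0.0400 -0.4450 -0.9060

o_n = [-0.8643, 0.2466, -0.5950]
J₁: ẑ×o_n = [-0.2466, -0.8643, 0.0000], ω = ẑ
J2: z=[-0.3746, 0.9272, 0.0000] o=[-0.4450, -0.1798, 0.0000] → [-0.5517, -0.2229, 0.2290, -0.3746, 0.9272, 0.0000]
J3: z=[-0.3746, 0.9272, 0.0000] o=[-0.3324, -0.0372, -0.5892] → [-0.0053, -0.0022, 0.3869, -0.3746, 0.9272, 0.0000]
J4: z=[-0.1610, -0.0650, -0.9848] o=[-0.9168, -0.2733, -0.4781] → [0.5196, -0.0705, -0.0803, -0.1610, -0.0650, -0.9848]
J5: z=[0.9131, 0.3689, -0.1736] o=[-1.0929, 0.0653, -0.6849] → [0.0646, -0.1218, 0.0812, 0.9131, 0.3689, -0.1736]
q̇ = J⁺·V = [-0.4280, -0.1090, 0.0400, -0.4450, -0.9060]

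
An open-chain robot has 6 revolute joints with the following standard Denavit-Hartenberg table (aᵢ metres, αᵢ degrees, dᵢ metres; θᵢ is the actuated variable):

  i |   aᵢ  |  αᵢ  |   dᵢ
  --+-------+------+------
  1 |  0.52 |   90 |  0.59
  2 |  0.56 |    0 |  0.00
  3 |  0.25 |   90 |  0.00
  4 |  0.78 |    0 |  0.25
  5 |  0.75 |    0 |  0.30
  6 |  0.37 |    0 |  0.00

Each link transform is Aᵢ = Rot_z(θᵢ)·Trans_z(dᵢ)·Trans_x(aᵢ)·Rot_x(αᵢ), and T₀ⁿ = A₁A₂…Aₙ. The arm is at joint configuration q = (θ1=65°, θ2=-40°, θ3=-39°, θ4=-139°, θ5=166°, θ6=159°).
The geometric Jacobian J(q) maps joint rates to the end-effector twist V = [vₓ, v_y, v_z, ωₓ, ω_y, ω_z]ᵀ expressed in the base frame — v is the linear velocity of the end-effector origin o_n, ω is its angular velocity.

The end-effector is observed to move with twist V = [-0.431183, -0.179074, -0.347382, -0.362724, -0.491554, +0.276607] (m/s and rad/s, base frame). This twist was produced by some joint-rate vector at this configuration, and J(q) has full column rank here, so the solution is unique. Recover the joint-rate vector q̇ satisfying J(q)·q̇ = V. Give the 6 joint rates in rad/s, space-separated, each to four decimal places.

o_n = [-0.0204, 0.4528, 0.1628]
J₁: ẑ×o_n = [-0.4528, -0.0204, 0.0000], ω = ẑ
J2: z=[0.9063, -0.4226, 0.0000] o=[0.2198, 0.4713, 0.5900] → [0.1806, 0.3872, -0.1182, 0.9063, -0.4226, 0.0000]
J3: z=[0.9063, -0.4226, 0.0000] o=[0.4011, 0.8601, 0.2300] → [0.0284, 0.0610, -0.5472, 0.9063, -0.4226, 0.0000]
J4: z=[-0.4149, -0.8897, -0.1908] o=[0.4212, 0.9033, -0.0154] → [-0.2444, 0.1582, -0.2061, -0.4149, -0.8897, -0.1908]
J5: z=[-0.4149, -0.8897, -0.1908] o=[-0.1937, 0.7954, 0.5148] → [0.2478, -0.1791, 0.2963, -0.4149, -0.8897, -0.1908]
J6: z=[-0.4149, -0.8897, -0.1908] o=[0.0443, 0.5001, -0.1984] → [-0.3304, 0.1622, -0.0380, -0.4149, -0.8897, -0.1908]
q̇ = J⁺·V = [0.3930, -0.7540, 0.6330, 0.4840, 0.0430, 0.0830]

0.3930 -0.7540 0.6330 0.4840 0.0430 0.0830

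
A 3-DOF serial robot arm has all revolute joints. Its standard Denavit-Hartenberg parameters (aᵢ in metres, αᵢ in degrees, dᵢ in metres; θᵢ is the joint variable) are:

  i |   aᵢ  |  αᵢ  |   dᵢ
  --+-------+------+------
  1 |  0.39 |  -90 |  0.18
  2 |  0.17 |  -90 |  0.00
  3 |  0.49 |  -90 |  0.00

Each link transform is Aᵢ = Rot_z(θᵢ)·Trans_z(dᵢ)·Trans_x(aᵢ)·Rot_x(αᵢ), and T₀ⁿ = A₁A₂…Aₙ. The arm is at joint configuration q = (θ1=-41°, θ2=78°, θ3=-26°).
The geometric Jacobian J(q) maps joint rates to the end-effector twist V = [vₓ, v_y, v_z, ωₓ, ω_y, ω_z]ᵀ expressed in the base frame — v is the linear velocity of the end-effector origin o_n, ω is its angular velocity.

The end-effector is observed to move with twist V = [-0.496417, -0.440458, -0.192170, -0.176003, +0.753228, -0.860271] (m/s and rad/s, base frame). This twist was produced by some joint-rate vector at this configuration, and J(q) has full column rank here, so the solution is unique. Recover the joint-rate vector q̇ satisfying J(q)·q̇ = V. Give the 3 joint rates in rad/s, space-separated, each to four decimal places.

o_n = [0.5310, -0.1770, -0.4171]
J₁: ẑ×o_n = [0.1770, 0.5310, -0.0000], ω = ẑ
J2: z=[0.6561, 0.7547, 0.0000] o=[0.2943, -0.2559, 0.1800] → [-0.4506, 0.3917, -0.1269, 0.6561, 0.7547, 0.0000]
J3: z=[-0.7382, 0.6417, -0.2079] o=[0.3210, -0.2791, 0.0137] → [-0.2552, -0.3617, -0.2101, -0.7382, 0.6417, -0.2079]
q̇ = J⁺·V = [-0.7270, 0.4530, 0.6410]

-0.7270 0.4530 0.6410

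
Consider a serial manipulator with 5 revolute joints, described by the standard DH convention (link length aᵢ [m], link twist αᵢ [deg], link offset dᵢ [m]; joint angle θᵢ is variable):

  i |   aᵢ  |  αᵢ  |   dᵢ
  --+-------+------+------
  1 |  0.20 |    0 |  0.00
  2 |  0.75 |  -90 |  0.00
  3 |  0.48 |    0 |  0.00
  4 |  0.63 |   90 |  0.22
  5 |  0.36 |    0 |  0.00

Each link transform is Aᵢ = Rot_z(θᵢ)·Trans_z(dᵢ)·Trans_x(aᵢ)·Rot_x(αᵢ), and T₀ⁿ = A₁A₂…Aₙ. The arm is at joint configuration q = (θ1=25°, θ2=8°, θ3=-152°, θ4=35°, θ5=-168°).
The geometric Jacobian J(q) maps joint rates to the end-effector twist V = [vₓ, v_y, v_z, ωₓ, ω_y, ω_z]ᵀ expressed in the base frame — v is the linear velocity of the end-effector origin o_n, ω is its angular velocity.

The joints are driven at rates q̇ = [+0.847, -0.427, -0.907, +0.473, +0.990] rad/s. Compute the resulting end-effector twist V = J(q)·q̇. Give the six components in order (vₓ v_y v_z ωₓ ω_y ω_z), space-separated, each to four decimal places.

-0.2684 -0.2897 -0.3731 -0.5034 -0.8444 -0.0295

o_n = [0.2700, 0.3152, 0.4729]
J₁: ẑ×o_n = [-0.3152, 0.2700, 0.0000], ω = ẑ
J2: z=[0.0000, 0.0000, 1.0000] o=[0.1813, 0.0845, 0.0000] → [-0.2307, 0.0887, 0.0000, 0.0000, 0.0000, 1.0000]
J3: z=[-0.5446, 0.8387, 0.0000] o=[0.8103, 0.4930, 0.0000] → [0.3966, 0.2576, 0.5500, -0.5446, 0.8387, 0.0000]
J4: z=[-0.5446, 0.8387, 0.0000] o=[0.4548, 0.2622, 0.2253] → [0.2076, 0.1348, 0.1261, -0.5446, 0.8387, 0.0000]
J5: z=[-0.7473, -0.4853, -0.4540] o=[0.0951, 0.2909, 0.7867] → [0.1633, -0.3138, 0.0667, -0.7473, -0.4853, -0.4540]
V = J·q̇ = [-0.2684, -0.2897, -0.3731, -0.5034, -0.8444, -0.0295]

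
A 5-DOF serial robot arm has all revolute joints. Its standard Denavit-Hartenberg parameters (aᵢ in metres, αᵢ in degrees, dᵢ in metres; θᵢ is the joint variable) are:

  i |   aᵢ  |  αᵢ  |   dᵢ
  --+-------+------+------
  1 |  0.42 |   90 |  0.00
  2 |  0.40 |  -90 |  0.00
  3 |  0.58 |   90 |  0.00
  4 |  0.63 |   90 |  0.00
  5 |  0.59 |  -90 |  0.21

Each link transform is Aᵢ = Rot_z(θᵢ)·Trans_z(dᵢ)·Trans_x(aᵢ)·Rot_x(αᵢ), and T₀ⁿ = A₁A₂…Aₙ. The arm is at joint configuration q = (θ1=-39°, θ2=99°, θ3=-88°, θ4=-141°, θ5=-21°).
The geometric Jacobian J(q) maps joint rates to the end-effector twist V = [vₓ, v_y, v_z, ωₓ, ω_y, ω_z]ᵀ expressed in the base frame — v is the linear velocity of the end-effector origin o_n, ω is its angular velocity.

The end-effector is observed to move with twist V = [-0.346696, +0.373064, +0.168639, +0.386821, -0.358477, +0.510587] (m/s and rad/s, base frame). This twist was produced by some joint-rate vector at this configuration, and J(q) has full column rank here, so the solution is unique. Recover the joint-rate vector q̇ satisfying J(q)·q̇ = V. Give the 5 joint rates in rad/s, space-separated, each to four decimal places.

-0.1510 -0.1590 -0.3590 -0.5640 -0.3400

o_n = [0.9993, -0.1956, 0.6783]
J₁: ẑ×o_n = [0.1956, 0.9993, -0.0000], ω = ẑ
J2: z=[-0.6293, -0.7771, 0.0000] o=[0.3264, -0.2643, 0.0000] → [-0.5271, 0.4269, 0.4797, -0.6293, -0.7771, 0.0000]
J3: z=[-0.7676, 0.6216, -0.1564] o=[0.2778, -0.2249, 0.3951] → [0.1806, 0.1045, -0.4710, -0.7676, 0.6216, -0.1564]
J4: z=[0.0995, -0.1255, -0.9871] o=[-0.0895, -0.6734, 0.4151] → [0.4386, -1.1009, 0.1842, 0.0995, -0.1255, -0.9871]
J5: z=[-0.1980, 0.9697, -0.1433] o=[0.5249, -0.5413, 0.4602] → [0.2610, -0.0248, -0.5285, -0.1980, 0.9697, -0.1433]
q̇ = J⁺·V = [-0.1510, -0.1590, -0.3590, -0.5640, -0.3400]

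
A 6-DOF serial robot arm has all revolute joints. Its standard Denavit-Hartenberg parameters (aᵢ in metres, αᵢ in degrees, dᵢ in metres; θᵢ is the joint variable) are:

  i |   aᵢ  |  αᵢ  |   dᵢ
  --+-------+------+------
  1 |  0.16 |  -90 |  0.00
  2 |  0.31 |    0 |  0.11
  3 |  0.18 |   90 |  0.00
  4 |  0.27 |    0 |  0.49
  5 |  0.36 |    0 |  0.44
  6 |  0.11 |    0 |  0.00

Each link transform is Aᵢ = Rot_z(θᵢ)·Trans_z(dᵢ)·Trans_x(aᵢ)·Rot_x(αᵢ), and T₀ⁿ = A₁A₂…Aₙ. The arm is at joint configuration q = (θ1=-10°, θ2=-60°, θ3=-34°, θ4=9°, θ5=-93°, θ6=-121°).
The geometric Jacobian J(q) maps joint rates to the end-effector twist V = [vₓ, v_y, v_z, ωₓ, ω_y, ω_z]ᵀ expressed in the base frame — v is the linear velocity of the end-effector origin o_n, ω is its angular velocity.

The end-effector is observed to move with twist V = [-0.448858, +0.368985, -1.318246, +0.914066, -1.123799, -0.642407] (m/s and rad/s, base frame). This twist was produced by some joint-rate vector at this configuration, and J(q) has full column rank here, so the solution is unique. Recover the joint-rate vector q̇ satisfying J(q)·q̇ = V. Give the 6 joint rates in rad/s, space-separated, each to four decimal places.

-0.7190 -0.4590 -0.4890 -0.8390 -0.7590 0.5000

o_n = [-0.6575, -0.0458, 0.5873]
J₁: ẑ×o_n = [0.0458, -0.6575, 0.0000], ω = ẑ
J2: z=[0.1736, 0.9848, 0.0000] o=[0.1576, -0.0278, 0.0000] → [0.5783, -0.1020, 0.7996, 0.1736, 0.9848, 0.0000]
J3: z=[0.1736, 0.9848, 0.0000] o=[0.3293, 0.0536, 0.2685] → [0.3140, -0.0554, 0.9546, 0.1736, 0.9848, 0.0000]
J4: z=[-0.9824, 0.1732, -0.0698] o=[0.3170, 0.0558, 0.4480] → [0.0170, 0.2048, 0.2686, -0.9824, 0.1732, -0.0698]
J5: z=[-0.9824, 0.1732, -0.0698] o=[-0.1754, 0.1855, 0.6799] → [-0.0322, -0.0573, 0.3108, -0.9824, 0.1732, -0.0698]
J6: z=[-0.9824, 0.1732, -0.0698] o=[-0.6724, -0.0904, 0.6867] → [-0.0141, -0.0987, -0.0464, -0.9824, 0.1732, -0.0698]
q̇ = J⁺·V = [-0.7190, -0.4590, -0.4890, -0.8390, -0.7590, 0.5000]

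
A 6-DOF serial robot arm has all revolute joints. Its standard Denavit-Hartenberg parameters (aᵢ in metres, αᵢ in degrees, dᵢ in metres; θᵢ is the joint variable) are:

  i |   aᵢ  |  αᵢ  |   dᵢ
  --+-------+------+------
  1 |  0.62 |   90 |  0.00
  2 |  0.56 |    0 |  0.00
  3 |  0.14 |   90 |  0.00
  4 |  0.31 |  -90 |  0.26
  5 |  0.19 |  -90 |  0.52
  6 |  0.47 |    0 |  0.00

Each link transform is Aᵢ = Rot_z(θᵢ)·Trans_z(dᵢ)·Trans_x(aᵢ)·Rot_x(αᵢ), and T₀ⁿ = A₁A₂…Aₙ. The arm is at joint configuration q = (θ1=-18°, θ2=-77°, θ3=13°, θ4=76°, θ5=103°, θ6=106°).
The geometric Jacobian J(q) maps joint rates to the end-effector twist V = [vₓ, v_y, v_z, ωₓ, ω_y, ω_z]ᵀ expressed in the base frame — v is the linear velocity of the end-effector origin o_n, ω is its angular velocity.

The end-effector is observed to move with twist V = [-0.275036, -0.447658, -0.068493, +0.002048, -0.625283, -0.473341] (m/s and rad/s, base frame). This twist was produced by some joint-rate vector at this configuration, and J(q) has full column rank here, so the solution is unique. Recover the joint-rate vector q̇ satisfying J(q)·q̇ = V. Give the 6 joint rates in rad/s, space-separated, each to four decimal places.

o_n = [0.5043, -0.4836, -0.7646]
J₁: ẑ×o_n = [0.4836, 0.5043, -0.0000], ω = ẑ
J2: z=[-0.3090, -0.9511, 0.0000] o=[0.5897, -0.1916, 0.0000] → [0.7272, -0.2363, 0.0090, -0.3090, -0.9511, 0.0000]
J3: z=[-0.3090, -0.9511, 0.0000] o=[0.7095, -0.2305, -0.5456] → [0.2082, -0.0677, -0.1170, -0.3090, -0.9511, 0.0000]
J4: z=[-0.8548, 0.2777, -0.4384] o=[0.7678, -0.2495, -0.6715] → [-0.1285, 0.0359, 0.2733, -0.8548, 0.2777, -0.4384]
J5: z=[-0.4793, -0.0986, 0.8721] o=[0.4839, -0.4735, -0.8529] → [0.0001, 0.0601, 0.0068, -0.4793, -0.0986, 0.8721]
J6: z=[0.0016, 0.9936, 0.1133] o=[0.4014, -0.5354, -0.3089] → [-0.4586, 0.0124, -0.1021, 0.0016, 0.9936, 0.1133]
q̇ = J⁺·V = [-0.9320, -0.1220, 0.2530, -0.2910, 0.4290, -0.3800]

-0.9320 -0.1220 0.2530 -0.2910 0.4290 -0.3800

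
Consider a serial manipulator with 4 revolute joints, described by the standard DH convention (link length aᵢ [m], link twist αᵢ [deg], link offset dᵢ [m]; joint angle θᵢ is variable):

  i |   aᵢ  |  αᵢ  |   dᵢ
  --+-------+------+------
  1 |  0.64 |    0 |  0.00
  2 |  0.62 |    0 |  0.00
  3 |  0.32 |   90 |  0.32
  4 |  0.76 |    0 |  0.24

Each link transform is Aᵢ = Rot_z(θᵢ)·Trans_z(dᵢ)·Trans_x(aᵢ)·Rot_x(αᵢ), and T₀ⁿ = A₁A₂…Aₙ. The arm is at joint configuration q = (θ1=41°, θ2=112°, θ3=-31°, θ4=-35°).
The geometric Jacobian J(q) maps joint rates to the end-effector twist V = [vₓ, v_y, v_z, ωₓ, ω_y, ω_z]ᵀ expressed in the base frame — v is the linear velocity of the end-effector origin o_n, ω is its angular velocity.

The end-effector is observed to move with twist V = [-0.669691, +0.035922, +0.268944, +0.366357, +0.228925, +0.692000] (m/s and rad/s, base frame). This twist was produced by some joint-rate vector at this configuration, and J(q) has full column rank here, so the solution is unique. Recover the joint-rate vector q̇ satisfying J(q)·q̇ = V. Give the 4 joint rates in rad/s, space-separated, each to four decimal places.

-0.0450 -0.1410 0.8780 0.4320

o_n = [-0.3654, 1.6279, -0.1159]
J₁: ẑ×o_n = [-1.6279, -0.3654, 0.0000], ω = ẑ
J2: z=[0.0000, 0.0000, 1.0000] o=[0.4830, 0.4199, 0.0000] → [-1.2080, -0.8484, 0.0000, 0.0000, 0.0000, 1.0000]
J3: z=[0.0000, 0.0000, 1.0000] o=[-0.0694, 0.7014, 0.0000] → [-0.9265, -0.2959, 0.0000, 0.0000, 0.0000, 1.0000]
J4: z=[0.8480, 0.5299, 0.0000] o=[-0.2390, 0.9727, 0.3200] → [-0.2310, 0.3697, 0.6226, 0.8480, 0.5299, 0.0000]
q̇ = J⁺·V = [-0.0450, -0.1410, 0.8780, 0.4320]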